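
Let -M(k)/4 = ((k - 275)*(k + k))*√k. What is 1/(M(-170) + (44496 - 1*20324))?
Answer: 6043/15566495271396 + 37825*I*√170/3891623817849 ≈ 3.8821e-10 + 1.2673e-7*I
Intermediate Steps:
M(k) = -8*k^(3/2)*(-275 + k) (M(k) = -4*(k - 275)*(k + k)*√k = -4*(-275 + k)*(2*k)*√k = -4*2*k*(-275 + k)*√k = -8*k^(3/2)*(-275 + k))
1/(M(-170) + (44496 - 1*20324)) = 1/(8*(-170)^(3/2)*(275 - 1*(-170)) + (44496 - 1*20324)) = 1/(8*(-170*I*√170)*(275 + 170) + (44496 - 20324)) = 1/(8*(-170*I*√170)*445 + 24172) = 1/(-605200*I*√170 + 24172) = 1/(24172 - 605200*I*√170)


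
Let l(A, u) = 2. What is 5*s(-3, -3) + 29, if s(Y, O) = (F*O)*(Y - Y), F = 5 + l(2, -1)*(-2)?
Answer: 29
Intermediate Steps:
F = 1 (F = 5 + 2*(-2) = 5 - 4 = 1)
s(Y, O) = 0 (s(Y, O) = (1*O)*(Y - Y) = O*0 = 0)
5*s(-3, -3) + 29 = 5*0 + 29 = 0 + 29 = 29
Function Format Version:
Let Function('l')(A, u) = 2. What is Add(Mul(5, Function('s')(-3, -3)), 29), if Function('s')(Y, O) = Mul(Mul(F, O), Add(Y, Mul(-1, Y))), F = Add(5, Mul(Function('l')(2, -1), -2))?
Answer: 29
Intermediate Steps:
F = 1 (F = Add(5, Mul(2, -2)) = Add(5, -4) = 1)
Function('s')(Y, O) = 0 (Function('s')(Y, O) = Mul(Mul(1, O), Add(Y, Mul(-1, Y))) = Mul(O, 0) = 0)
Add(Mul(5, Function('s')(-3, -3)), 29) = Add(Mul(5, 0), 29) = Add(0, 29) = 29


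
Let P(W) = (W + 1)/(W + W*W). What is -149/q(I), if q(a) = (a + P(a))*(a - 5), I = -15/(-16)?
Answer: 114432/6253 ≈ 18.300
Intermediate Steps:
P(W) = (1 + W)/(W + W²)
I = 15/16 (I = -15*(-1/16) = 15/16 ≈ 0.93750)
q(a) = (-5 + a)*(a + 1/a) (q(a) = (a + 1/a)*(a - 5) = (a + 1/a)*(-5 + a) = (-5 + a)*(a + 1/a))
-149/q(I) = -149/(1 + (15/16)² - 5*15/16 - 5/15/16) = -149/(1 + 225/256 - 75/16 - 5*16/15) = -149/(1 + 225/256 - 75/16 - 16/3) = -149/(-6253/768) = -149*(-768/6253) = 114432/6253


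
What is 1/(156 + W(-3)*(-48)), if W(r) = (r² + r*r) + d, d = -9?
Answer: -1/276 ≈ -0.0036232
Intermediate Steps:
W(r) = -9 + 2*r² (W(r) = (r² + r*r) - 9 = (r² + r²) - 9 = 2*r² - 9 = -9 + 2*r²)
1/(156 + W(-3)*(-48)) = 1/(156 + (-9 + 2*(-3)²)*(-48)) = 1/(156 + (-9 + 2*9)*(-48)) = 1/(156 + (-9 + 18)*(-48)) = 1/(156 + 9*(-48)) = 1/(156 - 432) = 1/(-276) = -1/276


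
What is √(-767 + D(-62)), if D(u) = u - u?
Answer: I*√767 ≈ 27.695*I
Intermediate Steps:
D(u) = 0
√(-767 + D(-62)) = √(-767 + 0) = √(-767) = I*√767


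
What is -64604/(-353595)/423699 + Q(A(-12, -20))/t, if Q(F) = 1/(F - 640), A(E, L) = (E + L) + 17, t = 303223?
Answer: 2536250279071/5951096465684013765 ≈ 4.2618e-7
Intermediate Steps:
A(E, L) = 17 + E + L
Q(F) = 1/(-640 + F)
-64604/(-353595)/423699 + Q(A(-12, -20))/t = -64604/(-353595)/423699 + 1/(-640 + (17 - 12 - 20)*303223) = -64604*(-1/353595)*(1/423699) + (1/303223)/(-640 - 15) = (64604/353595)*(1/423699) + (1/303223)/(-655) = 64604/149817847905 - 1/655*1/303223 = 64604/149817847905 - 1/198611065 = 2536250279071/5951096465684013765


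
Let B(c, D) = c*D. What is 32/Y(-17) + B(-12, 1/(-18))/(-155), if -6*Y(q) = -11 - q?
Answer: -14882/465 ≈ -32.004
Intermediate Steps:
Y(q) = 11/6 + q/6 (Y(q) = -(-11 - q)/6 = 11/6 + q/6)
B(c, D) = D*c
32/Y(-17) + B(-12, 1/(-18))/(-155) = 32/(11/6 + (⅙)*(-17)) + ((1/(-18))*(-12))/(-155) = 32/(11/6 - 17/6) + ((1*(-1/18))*(-12))*(-1/155) = 32/(-1) - 1/18*(-12)*(-1/155) = 32*(-1) + (⅔)*(-1/155) = -32 - 2/465 = -14882/465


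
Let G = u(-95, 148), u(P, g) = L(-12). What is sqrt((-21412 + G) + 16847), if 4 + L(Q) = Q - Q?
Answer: I*sqrt(4569) ≈ 67.594*I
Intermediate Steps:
L(Q) = -4 (L(Q) = -4 + (Q - Q) = -4 + 0 = -4)
u(P, g) = -4
G = -4
sqrt((-21412 + G) + 16847) = sqrt((-21412 - 4) + 16847) = sqrt(-21416 + 16847) = sqrt(-4569) = I*sqrt(4569)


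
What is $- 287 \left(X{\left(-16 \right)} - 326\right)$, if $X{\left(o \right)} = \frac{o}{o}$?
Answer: $93275$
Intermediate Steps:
$X{\left(o \right)} = 1$
$- 287 \left(X{\left(-16 \right)} - 326\right) = - 287 \left(1 - 326\right) = \left(-287\right) \left(-325\right) = 93275$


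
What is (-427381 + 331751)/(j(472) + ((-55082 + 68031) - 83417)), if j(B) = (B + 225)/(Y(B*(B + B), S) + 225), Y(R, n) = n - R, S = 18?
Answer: 42586429750/31381162797 ≈ 1.3571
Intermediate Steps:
j(B) = (225 + B)/(243 - 2*B**2) (j(B) = (B + 225)/((18 - B*(B + B)) + 225) = (225 + B)/((18 - B*2*B) + 225) = (225 + B)/((18 - 2*B**2) + 225) = (225 + B)/(243 - 2*B**2))
(-427381 + 331751)/(j(472) + ((-55082 + 68031) - 83417)) = (-427381 + 331751)/((-225 - 1*472)/(-243 + 2*472**2) + ((-55082 + 68031) - 83417)) = -95630/((-225 - 472)/(-243 + 2*222784) + (12949 - 83417)) = -95630/(-697/(-243 + 445568) - 70468) = -95630/(-697/445325 - 70468) = -95630/(-31381162797/445325) = -95630*(-445325/31381162797) = 42586429750/31381162797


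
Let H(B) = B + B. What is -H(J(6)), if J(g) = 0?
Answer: 0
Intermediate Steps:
H(B) = 2*B
-H(J(6)) = -2*0 = -1*0 = 0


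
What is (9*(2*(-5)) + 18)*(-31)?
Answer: 2232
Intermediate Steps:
(9*(2*(-5)) + 18)*(-31) = (9*(-10) + 18)*(-31) = (-90 + 18)*(-31) = -72*(-31) = 2232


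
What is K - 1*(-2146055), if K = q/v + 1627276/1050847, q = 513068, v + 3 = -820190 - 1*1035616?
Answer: 597882484768378279/278595902889 ≈ 2.1461e+6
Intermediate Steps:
v = -1855809 (v = -3 + (-820190 - 1*1035616) = -3 + (-820190 - 1035616) = -3 - 1855806 = -1855809)
K = 354393925384/278595902889 (K = 513068/(-1855809) + 1627276/1050847 = 513068*(-1/1855809) + 1627276*(1/1050847) = -513068/1855809 + 232468/150121 = 354393925384/278595902889 ≈ 1.2721)
K - 1*(-2146055) = 354393925384/278595902889 - 1*(-2146055) = 354393925384/278595902889 + 2146055 = 597882484768378279/278595902889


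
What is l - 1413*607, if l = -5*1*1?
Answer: -857696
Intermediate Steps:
l = -5 (l = -5*1 = -5)
l - 1413*607 = -5 - 1413*607 = -5 - 857691 = -857696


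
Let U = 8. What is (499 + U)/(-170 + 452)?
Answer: 169/94 ≈ 1.7979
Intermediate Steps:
(499 + U)/(-170 + 452) = (499 + 8)/(-170 + 452) = 507/282 = 507*(1/282) = 169/94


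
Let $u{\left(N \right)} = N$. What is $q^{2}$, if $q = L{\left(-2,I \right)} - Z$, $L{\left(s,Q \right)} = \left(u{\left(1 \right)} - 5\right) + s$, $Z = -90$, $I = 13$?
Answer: $7056$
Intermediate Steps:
$L{\left(s,Q \right)} = -4 + s$ ($L{\left(s,Q \right)} = \left(1 - 5\right) + s = -4 + s$)
$q = 84$ ($q = \left(-4 - 2\right) - -90 = -6 + 90 = 84$)
$q^{2} = 84^{2} = 7056$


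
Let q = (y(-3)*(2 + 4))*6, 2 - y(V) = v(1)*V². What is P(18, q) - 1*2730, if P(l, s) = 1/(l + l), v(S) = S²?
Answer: -98279/36 ≈ -2730.0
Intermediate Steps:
y(V) = 2 - V² (y(V) = 2 - 1²*V² = 2 - V²)
q = -252 (q = ((2 - 1*(-3)²)*(2 + 4))*6 = ((2 - 1*9)*6)*6 = ((2 - 9)*6)*6 = -7*6*6 = -42*6 = -252)
P(l, s) = 1/(2*l)
P(18, q) - 1*2730 = (½)/18 - 1*2730 = (½)*(1/18) - 2730 = 1/36 - 2730 = -98279/36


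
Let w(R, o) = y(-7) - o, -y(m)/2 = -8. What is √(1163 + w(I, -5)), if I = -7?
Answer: 4*√74 ≈ 34.409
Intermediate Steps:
y(m) = 16 (y(m) = -2*(-8) = 16)
w(R, o) = 16 - o
√(1163 + w(I, -5)) = √(1163 + (16 - 1*(-5))) = √(1163 + (16 + 5)) = √(1163 + 21) = √1184 = 4*√74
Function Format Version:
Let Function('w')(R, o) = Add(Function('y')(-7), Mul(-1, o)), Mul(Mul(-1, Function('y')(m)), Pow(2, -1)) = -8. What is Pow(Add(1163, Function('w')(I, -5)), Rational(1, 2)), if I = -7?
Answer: Mul(4, Pow(74, Rational(1, 2))) ≈ 34.409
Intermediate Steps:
Function('y')(m) = 16 (Function('y')(m) = Mul(-2, -8) = 16)
Function('w')(R, o) = Add(16, Mul(-1, o))
Pow(Add(1163, Function('w')(I, -5)), Rational(1, 2)) = Pow(Add(1163, Add(16, Mul(-1, -5))), Rational(1, 2)) = Pow(Add(1163, Add(16, 5)), Rational(1, 2)) = Pow(Add(1163, 21), Rational(1, 2)) = Pow(1184, Rational(1, 2)) = Mul(4, Pow(74, Rational(1, 2)))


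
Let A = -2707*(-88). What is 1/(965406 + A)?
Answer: 1/1203622 ≈ 8.3083e-7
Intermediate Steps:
A = 238216
1/(965406 + A) = 1/(965406 + 238216) = 1/1203622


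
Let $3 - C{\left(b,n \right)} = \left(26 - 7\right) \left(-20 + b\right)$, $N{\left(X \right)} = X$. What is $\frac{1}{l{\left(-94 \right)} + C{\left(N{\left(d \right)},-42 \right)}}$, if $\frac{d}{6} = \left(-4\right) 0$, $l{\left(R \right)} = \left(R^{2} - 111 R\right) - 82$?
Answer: $\frac{1}{19571} \approx 5.1096 \cdot 10^{-5}$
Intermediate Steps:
$l{\left(R \right)} = -82 + R^{2} - 111 R$
$d = 0$ ($d = 6 \left(\left(-4\right) 0\right) = 6 \cdot 0 = 0$)
$C{\left(b,n \right)} = 383 - 19 b$ ($C{\left(b,n \right)} = 3 - \left(26 - 7\right) \left(-20 + b\right) = 3 - 19 \left(-20 + b\right) = 3 - \left(-380 + 19 b\right) = 383 - 19 b$)
$\frac{1}{l{\left(-94 \right)} + C{\left(N{\left(d \right)},-42 \right)}} = \frac{1}{\left(-82 + \left(-94\right)^{2} - -10434\right) + \left(383 - 0\right)} = \frac{1}{\left(-82 + 8836 + 10434\right) + \left(383 + 0\right)} = \frac{1}{19188 + 383} = \frac{1}{19571}$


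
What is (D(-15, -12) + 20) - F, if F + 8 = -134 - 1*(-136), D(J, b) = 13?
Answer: 39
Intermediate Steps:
F = -6 (F = -8 + (-134 - 1*(-136)) = -8 + (-134 + 136) = -8 + 2 = -6)
(D(-15, -12) + 20) - F = (13 + 20) - 1*(-6) = 33 + 6 = 39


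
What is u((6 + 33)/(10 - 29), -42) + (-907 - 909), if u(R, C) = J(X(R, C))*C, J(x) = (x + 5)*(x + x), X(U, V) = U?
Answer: -472120/361 ≈ -1307.8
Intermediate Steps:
J(x) = 2*x*(5 + x) (J(x) = (5 + x)*(2*x) = 2*x*(5 + x))
u(R, C) = 2*C*R*(5 + R) (u(R, C) = (2*R*(5 + R))*C = 2*C*R*(5 + R))
u((6 + 33)/(10 - 29), -42) + (-907 - 909) = 2*(-42)*((6 + 33)/(10 - 29))*(5 + (6 + 33)/(10 - 29)) + (-907 - 909) = 2*(-42)*(39/(-19))*(5 + 39/(-19)) - 1816 = 2*(-42)*(39*(-1/19))*(5 + 39*(-1/19)) - 1816 = 2*(-42)*(-39/19)*(5 - 39/19) - 1816 = 2*(-42)*(-39/19)*(56/19) - 1816 = 183456/361 - 1816 = -472120/361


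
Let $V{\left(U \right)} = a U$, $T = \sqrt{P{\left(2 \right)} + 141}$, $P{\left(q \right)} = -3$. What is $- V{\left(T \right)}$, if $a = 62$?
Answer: $- 62 \sqrt{138} \approx -728.33$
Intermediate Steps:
$T = \sqrt{138}$ ($T = \sqrt{-3 + 141} = \sqrt{138} \approx 11.747$)
$V{\left(U \right)} = 62 U$
$- V{\left(T \right)} = - 62 \sqrt{138}$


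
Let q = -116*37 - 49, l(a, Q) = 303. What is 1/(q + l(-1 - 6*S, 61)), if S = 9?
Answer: -1/4038 ≈ -0.00024765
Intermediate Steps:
q = -4341 (q = -4292 - 49 = -4341)
1/(q + l(-1 - 6*S, 61)) = 1/(-4341 + 303) = 1/(-4038) = -1/4038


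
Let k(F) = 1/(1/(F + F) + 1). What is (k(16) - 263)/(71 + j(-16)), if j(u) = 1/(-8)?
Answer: -69176/18711 ≈ -3.6971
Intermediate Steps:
k(F) = 1/(1 + 1/(2*F)) (k(F) = 1/(1/(2*F) + 1) = 1/(1 + 1/(2*F)))
j(u) = -⅛
(k(16) - 263)/(71 + j(-16)) = (2*16/(1 + 2*16) - 263)/(71 - ⅛) = (2*16/(1 + 32) - 263)/(567/8) = 8*(2*16/33 - 263)/567 = 8*(2*16*(1/33) - 263)/567 = 8*(32/33 - 263)/567 = (8/567)*(-8647/33) = -69176/18711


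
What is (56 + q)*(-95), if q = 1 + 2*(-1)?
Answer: -5225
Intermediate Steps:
q = -1 (q = 1 - 2 = -1)
(56 + q)*(-95) = (56 - 1)*(-95) = 55*(-95) = -5225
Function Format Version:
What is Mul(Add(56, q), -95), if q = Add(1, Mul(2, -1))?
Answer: -5225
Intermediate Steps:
q = -1 (q = Add(1, -2) = -1)
Mul(Add(56, q), -95) = Mul(Add(56, -1), -95) = Mul(55, -95) = -5225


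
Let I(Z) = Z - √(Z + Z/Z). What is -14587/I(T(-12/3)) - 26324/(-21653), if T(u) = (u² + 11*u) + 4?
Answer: (-316484087*I + 26324*√23)/(21653*(√23 - 24*I)) ≈ 585.67 - 116.79*I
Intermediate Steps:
T(u) = 4 + u² + 11*u
I(Z) = Z - √(1 + Z) (I(Z) = Z - √(Z + 1) = Z - √(1 + Z))
-14587/I(T(-12/3)) - 26324/(-21653) = -14587/((4 + (-12/3)² + 11*(-12/3)) - √(1 + (4 + (-12/3)² + 11*(-12/3)))) - 26324/(-21653) = -14587/((4 + (-12*⅓)² + 11*(-12*⅓)) - √(1 + (4 + (-12*⅓)² + 11*(-12*⅓)))) - 26324*(-1/21653) = -14587/((4 + (-4)² + 11*(-4)) - √(1 + (4 + (-4)² + 11*(-4)))) + 26324/21653 = -14587/((4 + 16 - 44) - √(1 + (4 + 16 - 44))) + 26324/21653 = -14587/(-24 - √(1 - 24)) + 26324/21653 = -14587/(-24 - √(-23)) + 26324/21653 = -14587/(-24 - I*√23) + 26324/21653 = 26324/21653 - 14587/(-24 - I*√23)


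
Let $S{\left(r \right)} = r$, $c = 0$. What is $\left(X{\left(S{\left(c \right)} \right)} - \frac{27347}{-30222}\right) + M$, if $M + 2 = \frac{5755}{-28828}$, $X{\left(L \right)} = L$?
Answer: $- \frac{24522781}{18939996} \approx -1.2948$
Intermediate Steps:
$M = - \frac{63411}{28828}$ ($M = -2 + \frac{5755}{-28828} = -2 + 5755 \left(- \frac{1}{28828}\right) = -2 - \frac{5755}{28828} = - \frac{63411}{28828} \approx -2.1996$)
$\left(X{\left(S{\left(c \right)} \right)} - \frac{27347}{-30222}\right) + M = \left(0 - \frac{27347}{-30222}\right) - \frac{63411}{28828} = \left(0 - - \frac{1189}{1314}\right) - \frac{63411}{28828} = \left(0 + \frac{1189}{1314}\right) - \frac{63411}{28828} = \frac{1189}{1314} - \frac{63411}{28828} = - \frac{24522781}{18939996}$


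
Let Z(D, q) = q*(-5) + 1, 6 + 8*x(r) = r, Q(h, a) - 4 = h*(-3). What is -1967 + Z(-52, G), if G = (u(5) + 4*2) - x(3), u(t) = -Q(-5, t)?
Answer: -15303/8 ≈ -1912.9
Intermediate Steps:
Q(h, a) = 4 - 3*h (Q(h, a) = 4 + h*(-3) = 4 - 3*h)
u(t) = -19 (u(t) = -(4 - 3*(-5)) = -(4 + 15) = -1*19 = -19)
x(r) = -¾ + r/8
G = -85/8 (G = (-19 + 4*2) - (-¾ + (⅛)*3) = (-19 + 8) - (-¾ + 3/8) = -11 - 1*(-3/8) = -11 + 3/8 = -85/8 ≈ -10.625)
Z(D, q) = 1 - 5*q (Z(D, q) = -5*q + 1 = 1 - 5*q)
-1967 + Z(-52, G) = -1967 + (1 - 5*(-85/8)) = -1967 + (1 + 425/8) = -1967 + 433/8 = -15303/8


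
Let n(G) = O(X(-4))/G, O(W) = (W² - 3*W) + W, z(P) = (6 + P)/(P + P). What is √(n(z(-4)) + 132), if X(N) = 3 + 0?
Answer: 2*√30 ≈ 10.954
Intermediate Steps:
z(P) = (6 + P)/(2*P) (z(P) = (6 + P)/((2*P)) = (6 + P)*(1/(2*P)) = (6 + P)/(2*P))
X(N) = 3
O(W) = W² - 2*W
n(G) = 3/G (n(G) = (3*(-2 + 3))/G = (3*1)/G = 3/G)
√(n(z(-4)) + 132) = √(3/(((½)*(6 - 4)/(-4))) + 132) = √(3/(((½)*(-¼)*2)) + 132) = √(3/(-¼) + 132) = √(3*(-4) + 132) = √(-12 + 132) = √120 = 2*√30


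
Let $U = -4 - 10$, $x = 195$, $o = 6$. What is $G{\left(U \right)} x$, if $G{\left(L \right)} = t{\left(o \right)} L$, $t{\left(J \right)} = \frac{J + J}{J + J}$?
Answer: $-2730$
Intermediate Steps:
$t{\left(J \right)} = 1$ ($t{\left(J \right)} = \frac{2 J}{2 J} = 2 J \frac{1}{2 J} = 1$)
$U = -14$ ($U = -4 - 10 = -14$)
$G{\left(L \right)} = L$ ($G{\left(L \right)} = 1 L = L$)
$G{\left(U \right)} x = \left(-14\right) 195 = -2730$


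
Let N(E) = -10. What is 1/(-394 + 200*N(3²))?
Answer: -1/2394 ≈ -0.00041771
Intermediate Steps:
1/(-394 + 200*N(3²)) = 1/(-394 + 200*(-10)) = 1/(-394 - 2000) = 1/(-2394) = -1/2394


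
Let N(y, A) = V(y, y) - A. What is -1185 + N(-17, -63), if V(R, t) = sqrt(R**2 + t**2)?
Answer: -1122 + 17*sqrt(2) ≈ -1098.0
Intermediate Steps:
N(y, A) = -A + sqrt(2)*sqrt(y**2) (N(y, A) = sqrt(y**2 + y**2) - A = sqrt(2*y**2) - A = sqrt(2)*sqrt(y**2) - A = -A + sqrt(2)*sqrt(y**2))
-1185 + N(-17, -63) = -1185 + (-1*(-63) + sqrt(2)*sqrt((-17)**2)) = -1185 + (63 + sqrt(2)*sqrt(289)) = -1185 + (63 + sqrt(2)*17) = -1185 + (63 + 17*sqrt(2)) = -1122 + 17*sqrt(2)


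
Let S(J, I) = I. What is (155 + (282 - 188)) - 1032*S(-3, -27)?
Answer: 28113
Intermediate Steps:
(155 + (282 - 188)) - 1032*S(-3, -27) = (155 + (282 - 188)) - 1032*(-27) = (155 + 94) + 27864 = 249 + 27864 = 28113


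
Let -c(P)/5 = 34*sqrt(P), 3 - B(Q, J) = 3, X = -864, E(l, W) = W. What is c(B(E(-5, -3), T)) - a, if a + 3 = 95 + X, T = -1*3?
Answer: 772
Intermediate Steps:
T = -3
B(Q, J) = 0 (B(Q, J) = 3 - 1*3 = 3 - 3 = 0)
c(P) = -170*sqrt(P)
a = -772 (a = -3 + (95 - 864) = -3 - 769 = -772)
c(B(E(-5, -3), T)) - a = -170*sqrt(0) - 1*(-772) = -170*0 + 772 = 0 + 772 = 772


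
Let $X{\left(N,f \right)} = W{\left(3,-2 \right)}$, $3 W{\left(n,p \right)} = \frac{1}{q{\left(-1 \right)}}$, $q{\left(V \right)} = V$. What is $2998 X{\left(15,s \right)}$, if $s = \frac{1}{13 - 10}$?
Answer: $- \frac{2998}{3} \approx -999.33$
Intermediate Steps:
$s = \frac{1}{3} \approx 0.33333$
$W{\left(n,p \right)} = - \frac{1}{3}$ ($W{\left(n,p \right)} = \frac{1}{3 \left(-1\right)} = \frac{1}{3} \left(-1\right) = - \frac{1}{3}$)
$X{\left(N,f \right)} = - \frac{1}{3}$
$2998 X{\left(15,s \right)} = 2998 \left(- \frac{1}{3}\right) = - \frac{2998}{3}$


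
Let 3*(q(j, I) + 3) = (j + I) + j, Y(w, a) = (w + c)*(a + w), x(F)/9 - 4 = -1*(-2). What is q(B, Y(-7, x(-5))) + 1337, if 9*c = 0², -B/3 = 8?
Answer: 3625/3 ≈ 1208.3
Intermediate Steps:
B = -24 (B = -3*8 = -24)
c = 0 (c = (⅑)*0² = (⅑)*0 = 0)
x(F) = 54 (x(F) = 36 + 9*(-1*(-2)) = 36 + 9*2 = 36 + 18 = 54)
Y(w, a) = w*(a + w) (Y(w, a) = (w + 0)*(a + w) = w*(a + w))
q(j, I) = -3 + I/3 + 2*j/3 (q(j, I) = -3 + ((j + I) + j)/3 = -3 + ((I + j) + j)/3 = -3 + (I + 2*j)/3 = -3 + (I/3 + 2*j/3) = -3 + I/3 + 2*j/3)
q(B, Y(-7, x(-5))) + 1337 = (-3 + (-7*(54 - 7))/3 + (⅔)*(-24)) + 1337 = (-3 + (-7*47)/3 - 16) + 1337 = (-3 + (⅓)*(-329) - 16) + 1337 = (-3 - 329/3 - 16) + 1337 = -386/3 + 1337 = 3625/3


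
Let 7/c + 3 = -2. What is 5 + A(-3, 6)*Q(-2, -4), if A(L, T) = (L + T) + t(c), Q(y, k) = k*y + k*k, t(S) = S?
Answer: 217/5 ≈ 43.400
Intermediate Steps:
c = -7/5 (c = 7/(-3 - 2) = 7/(-5) = 7*(-⅕) = -7/5 ≈ -1.4000)
Q(y, k) = k² + k*y (Q(y, k) = k*y + k² = k² + k*y)
A(L, T) = -7/5 + L + T (A(L, T) = (L + T) - 7/5 = -7/5 + L + T)
5 + A(-3, 6)*Q(-2, -4) = 5 + (-7/5 - 3 + 6)*(-4*(-4 - 2)) = 5 + 8*(-4*(-6))/5 = 5 + (8/5)*24 = 5 + 192/5 = 217/5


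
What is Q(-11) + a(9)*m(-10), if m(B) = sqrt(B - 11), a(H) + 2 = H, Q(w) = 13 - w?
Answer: 24 + 7*I*sqrt(21) ≈ 24.0 + 32.078*I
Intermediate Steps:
a(H) = -2 + H
m(B) = sqrt(-11 + B)
Q(-11) + a(9)*m(-10) = (13 - 1*(-11)) + (-2 + 9)*sqrt(-11 - 10) = (13 + 11) + 7*sqrt(-21) = 24 + 7*(I*sqrt(21)) = 24 + 7*I*sqrt(21)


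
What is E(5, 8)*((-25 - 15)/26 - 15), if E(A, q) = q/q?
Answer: -215/13 ≈ -16.538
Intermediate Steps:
E(A, q) = 1
E(5, 8)*((-25 - 15)/26 - 15) = 1*((-25 - 15)/26 - 15) = 1*(-40*1/26 - 15) = 1*(-20/13 - 15) = 1*(-215/13) = -215/13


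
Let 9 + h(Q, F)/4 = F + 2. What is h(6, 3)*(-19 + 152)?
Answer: -2128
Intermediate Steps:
h(Q, F) = -28 + 4*F (h(Q, F) = -36 + 4*(F + 2) = -36 + 4*(2 + F) = -36 + (8 + 4*F) = -28 + 4*F)
h(6, 3)*(-19 + 152) = (-28 + 4*3)*(-19 + 152) = (-28 + 12)*133 = -16*133 = -2128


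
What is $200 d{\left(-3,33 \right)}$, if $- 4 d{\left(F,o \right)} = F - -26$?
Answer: $-1150$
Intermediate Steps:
$d{\left(F,o \right)} = - \frac{13}{2} - \frac{F}{4}$ ($d{\left(F,o \right)} = - \frac{F - -26}{4} = - \frac{F + 26}{4} = - \frac{26 + F}{4} = - \frac{13}{2} - \frac{F}{4}$)
$200 d{\left(-3,33 \right)} = 200 \left(- \frac{13}{2} - - \frac{3}{4}\right) = 200 \left(- \frac{13}{2} + \frac{3}{4}\right) = 200 \left(- \frac{23}{4}\right) = -1150$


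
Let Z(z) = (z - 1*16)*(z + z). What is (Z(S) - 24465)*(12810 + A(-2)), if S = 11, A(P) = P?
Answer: -314756600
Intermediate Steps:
Z(z) = 2*z*(-16 + z) (Z(z) = (z - 16)*(2*z) = (-16 + z)*(2*z) = 2*z*(-16 + z))
(Z(S) - 24465)*(12810 + A(-2)) = (2*11*(-16 + 11) - 24465)*(12810 - 2) = (2*11*(-5) - 24465)*12808 = (-110 - 24465)*12808 = -24575*12808 = -314756600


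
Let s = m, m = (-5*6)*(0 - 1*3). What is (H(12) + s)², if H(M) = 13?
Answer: 10609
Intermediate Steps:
m = 90 (m = -30*(0 - 3) = -30*(-3) = 90)
s = 90
(H(12) + s)² = (13 + 90)² = 103² = 10609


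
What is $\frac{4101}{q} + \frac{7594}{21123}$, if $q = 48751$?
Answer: $\frac{456840517}{1029767373} \approx 0.44363$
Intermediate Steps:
$\frac{4101}{q} + \frac{7594}{21123} = \frac{4101}{48751} + \frac{7594}{21123} = \frac{456840517}{1029767373}$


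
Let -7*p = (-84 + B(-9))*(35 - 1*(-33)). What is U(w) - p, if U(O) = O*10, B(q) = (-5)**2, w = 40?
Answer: -1212/7 ≈ -173.14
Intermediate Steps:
B(q) = 25
U(O) = 10*O
p = 4012/7 (p = -(-84 + 25)*(35 - 1*(-33))/7 = -(-59)*(35 + 33)/7 = -(-59)*68/7 = -1/7*(-4012) = 4012/7 ≈ 573.14)
U(w) - p = 10*40 - 1*4012/7 = 400 - 4012/7 = -1212/7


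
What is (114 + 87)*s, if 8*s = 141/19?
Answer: 28341/152 ≈ 186.45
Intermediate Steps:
s = 141/152 (s = (141/19)/8 = (141*(1/19))/8 = (⅛)*(141/19) = 141/152 ≈ 0.92763)
(114 + 87)*s = (114 + 87)*(141/152) = 201*(141/152) = 28341/152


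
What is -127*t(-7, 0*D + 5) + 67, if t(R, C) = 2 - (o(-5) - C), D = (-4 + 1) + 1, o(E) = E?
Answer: -1457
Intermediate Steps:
D = -2 (D = -3 + 1 = -2)
t(R, C) = 7 + C (t(R, C) = 2 - (-5 - C) = 2 + (5 + C) = 7 + C)
-127*t(-7, 0*D + 5) + 67 = -127*(7 + (0*(-2) + 5)) + 67 = -127*(7 + (0 + 5)) + 67 = -127*(7 + 5) + 67 = -127*12 + 67 = -1524 + 67 = -1457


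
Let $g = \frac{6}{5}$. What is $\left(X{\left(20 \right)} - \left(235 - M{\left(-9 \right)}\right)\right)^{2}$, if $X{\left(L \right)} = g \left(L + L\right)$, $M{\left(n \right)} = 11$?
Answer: $30976$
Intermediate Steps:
$g = \frac{6}{5}$ ($g = 6 \cdot \frac{1}{5} = \frac{6}{5} \approx 1.2$)
$X{\left(L \right)} = \frac{12 L}{5}$ ($X{\left(L \right)} = \frac{6 \left(L + L\right)}{5} = \frac{6 \cdot 2 L}{5} = \frac{12 L}{5}$)
$\left(X{\left(20 \right)} - \left(235 - M{\left(-9 \right)}\right)\right)^{2} = \left(\frac{12}{5} \cdot 20 - \left(235 - 11\right)\right)^{2} = \left(48 - 224\right)^{2} = \left(-176\right)^{2} = 30976$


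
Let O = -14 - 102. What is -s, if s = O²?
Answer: -13456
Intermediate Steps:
O = -116
s = 13456 (s = (-116)² = 13456)
-s = -1*13456 = -13456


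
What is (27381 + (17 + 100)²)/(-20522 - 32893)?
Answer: -2738/3561 ≈ -0.76888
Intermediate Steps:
(27381 + (17 + 100)²)/(-20522 - 32893) = (27381 + 117²)/(-53415) = (27381 + 13689)*(-1/53415) = 41070*(-1/53415) = -2738/3561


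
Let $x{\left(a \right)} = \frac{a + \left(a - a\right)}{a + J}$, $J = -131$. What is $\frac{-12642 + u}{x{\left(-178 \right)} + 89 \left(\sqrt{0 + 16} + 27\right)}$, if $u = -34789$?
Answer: $- \frac{14656179}{852709} \approx -17.188$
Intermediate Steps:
$x{\left(a \right)} = \frac{a}{-131 + a}$ ($x{\left(a \right)} = \frac{a + \left(a - a\right)}{a - 131} = \frac{a + 0}{-131 + a} = \frac{a}{-131 + a}$)
$\frac{-12642 + u}{x{\left(-178 \right)} + 89 \left(\sqrt{0 + 16} + 27\right)} = \frac{-12642 - 34789}{- \frac{178}{-131 - 178} + 89 \left(\sqrt{0 + 16} + 27\right)} = - \frac{47431}{- \frac{178}{-309} + 89 \left(\sqrt{16} + 27\right)} = - \frac{47431}{\left(-178\right) \left(- \frac{1}{309}\right) + 89 \left(4 + 27\right)} = - \frac{47431}{\frac{178}{309} + 89 \cdot 31} = - \frac{47431}{\frac{178}{309} + 2759} = - \frac{47431}{\frac{852709}{309}} = \left(-47431\right) \frac{309}{852709} = - \frac{14656179}{852709}$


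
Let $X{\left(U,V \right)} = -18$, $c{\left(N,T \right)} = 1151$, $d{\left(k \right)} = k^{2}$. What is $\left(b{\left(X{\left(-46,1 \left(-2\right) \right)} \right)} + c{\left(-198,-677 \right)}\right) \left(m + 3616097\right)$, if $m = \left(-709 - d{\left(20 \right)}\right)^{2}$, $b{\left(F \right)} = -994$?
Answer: $760818546$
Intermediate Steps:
$m = 1229881$ ($m = \left(-709 - 20^{2}\right)^{2} = \left(-709 - 400\right)^{2} = \left(-1109\right)^{2} = 1229881$)
$\left(b{\left(X{\left(-46,1 \left(-2\right) \right)} \right)} + c{\left(-198,-677 \right)}\right) \left(m + 3616097\right) = \left(-994 + 1151\right) \left(1229881 + 3616097\right) = 157 \cdot 4845978 = 760818546$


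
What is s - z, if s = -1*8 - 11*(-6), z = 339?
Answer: -281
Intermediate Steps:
s = 58 (s = -8 + 66 = 58)
s - z = 58 - 1*339 = 58 - 339 = -281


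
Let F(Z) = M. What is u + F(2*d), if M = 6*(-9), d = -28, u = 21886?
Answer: 21832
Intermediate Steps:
M = -54
F(Z) = -54
u + F(2*d) = 21886 - 54 = 21832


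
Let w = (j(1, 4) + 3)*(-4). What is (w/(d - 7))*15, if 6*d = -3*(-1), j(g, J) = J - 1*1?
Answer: 720/13 ≈ 55.385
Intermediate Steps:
j(g, J) = -1 + J (j(g, J) = J - 1 = -1 + J)
d = 1/2 (d = (-3*(-1))/6 = (1/6)*3 = 1/2 ≈ 0.50000)
w = -24 (w = ((-1 + 4) + 3)*(-4) = (3 + 3)*(-4) = 6*(-4) = -24)
(w/(d - 7))*15 = -24/(1/2 - 7)*15 = -24/(-13/2)*15 = -24*(-2/13)*15 = (48/13)*15 = 720/13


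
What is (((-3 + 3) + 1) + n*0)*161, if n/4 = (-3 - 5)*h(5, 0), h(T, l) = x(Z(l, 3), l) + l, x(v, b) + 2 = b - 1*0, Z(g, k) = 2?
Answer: 161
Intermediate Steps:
x(v, b) = -2 + b (x(v, b) = -2 + (b - 1*0) = -2 + (b + 0) = -2 + b)
h(T, l) = -2 + 2*l (h(T, l) = (-2 + l) + l = -2 + 2*l)
n = 64 (n = 4*((-3 - 5)*(-2 + 2*0)) = 4*(-8*(-2 + 0)) = 4*(-8*(-2)) = 4*16 = 64)
(((-3 + 3) + 1) + n*0)*161 = (((-3 + 3) + 1) + 64*0)*161 = ((0 + 1) + 0)*161 = (1 + 0)*161 = 1*161 = 161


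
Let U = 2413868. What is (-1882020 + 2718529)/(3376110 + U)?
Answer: 836509/5789978 ≈ 0.14448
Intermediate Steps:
(-1882020 + 2718529)/(3376110 + U) = (-1882020 + 2718529)/(3376110 + 2413868) = 836509/5789978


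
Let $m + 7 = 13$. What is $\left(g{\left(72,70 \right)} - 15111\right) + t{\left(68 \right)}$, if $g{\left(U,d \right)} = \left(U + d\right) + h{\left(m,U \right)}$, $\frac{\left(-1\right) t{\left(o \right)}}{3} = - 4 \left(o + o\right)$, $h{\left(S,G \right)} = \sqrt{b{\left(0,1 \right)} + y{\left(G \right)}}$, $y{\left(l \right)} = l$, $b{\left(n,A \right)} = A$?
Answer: $-13337 + \sqrt{73} \approx -13328.0$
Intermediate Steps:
$m = 6$ ($m = -7 + 13 = 6$)
$h{\left(S,G \right)} = \sqrt{1 + G}$
$t{\left(o \right)} = 24 o$ ($t{\left(o \right)} = - 3 \left(- 4 \left(o + o\right)\right) = - 3 \left(- 4 \cdot 2 o\right) = - 3 \left(- 8 o\right) = 24 o$)
$g{\left(U,d \right)} = U + d + \sqrt{1 + U}$ ($g{\left(U,d \right)} = \left(U + d\right) + \sqrt{1 + U} = U + d + \sqrt{1 + U}$)
$\left(g{\left(72,70 \right)} - 15111\right) + t{\left(68 \right)} = \left(\left(72 + 70 + \sqrt{1 + 72}\right) - 15111\right) + 24 \cdot 68 = \left(\left(72 + 70 + \sqrt{73}\right) - 15111\right) + 1632 = \left(\left(142 + \sqrt{73}\right) - 15111\right) + 1632 = \left(-14969 + \sqrt{73}\right) + 1632 = -13337 + \sqrt{73}$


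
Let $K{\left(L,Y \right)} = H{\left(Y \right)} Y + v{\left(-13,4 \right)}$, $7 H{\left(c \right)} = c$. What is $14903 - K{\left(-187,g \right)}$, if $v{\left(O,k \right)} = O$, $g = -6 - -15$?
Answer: $\frac{104331}{7} \approx 14904.0$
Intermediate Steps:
$g = 9$ ($g = -6 + 15 = 9$)
$H{\left(c \right)} = \frac{c}{7}$
$K{\left(L,Y \right)} = -13 + \frac{Y^{2}}{7}$ ($K{\left(L,Y \right)} = \frac{Y}{7} Y - 13 = \frac{Y^{2}}{7} - 13 = -13 + \frac{Y^{2}}{7}$)
$14903 - K{\left(-187,g \right)} = 14903 - \left(-13 + \frac{9^{2}}{7}\right) = 14903 - \left(-13 + \frac{1}{7} \cdot 81\right) = 14903 - \left(-13 + \frac{81}{7}\right) = 14903 - - \frac{10}{7} = 14903 + \frac{10}{7} = \frac{104331}{7}$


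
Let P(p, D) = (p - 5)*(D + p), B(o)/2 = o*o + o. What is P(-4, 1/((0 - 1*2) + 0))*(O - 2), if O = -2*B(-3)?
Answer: -1053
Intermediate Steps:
B(o) = 2*o + 2*o² (B(o) = 2*(o*o + o) = 2*(o² + o) = 2*(o + o²) = 2*o + 2*o²)
P(p, D) = (-5 + p)*(D + p)
O = -24 (O = -4*(-3)*(1 - 3) = -4*(-3)*(-2) = -2*12 = -24)
P(-4, 1/((0 - 1*2) + 0))*(O - 2) = ((-4)² - 5/((0 - 1*2) + 0) - 5*(-4) - 4/((0 - 1*2) + 0))*(-24 - 2) = (16 - 5/((0 - 2) + 0) + 20 - 4/((0 - 2) + 0))*(-26) = (16 - 5/(-2 + 0) + 20 - 4/(-2 + 0))*(-26) = (16 - 5/(-2) + 20 - 4/(-2))*(-26) = (16 - 5*(-½) + 20 - ½*(-4))*(-26) = (16 + 5/2 + 20 + 2)*(-26) = (81/2)*(-26) = -1053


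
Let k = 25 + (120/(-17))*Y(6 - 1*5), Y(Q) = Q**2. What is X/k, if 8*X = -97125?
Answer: -330225/488 ≈ -676.69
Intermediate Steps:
k = 305/17 (k = 25 + (120/(-17))*(6 - 1*5)**2 = 25 + (120*(-1/17))*(6 - 5)**2 = 25 - 120/17*1**2 = 25 - 120/17*1 = 25 - 120/17 = 305/17 ≈ 17.941)
X = -97125/8 (X = (1/8)*(-97125) = -97125/8 ≈ -12141.)
X/k = -97125/(8*305/17) = -97125/8*17/305 = -330225/488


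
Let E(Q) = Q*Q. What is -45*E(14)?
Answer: -8820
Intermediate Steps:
E(Q) = Q²
-45*E(14) = -45*14² = -45*196 = -8820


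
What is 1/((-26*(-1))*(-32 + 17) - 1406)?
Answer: -1/1796 ≈ -0.00055679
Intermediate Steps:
1/((-26*(-1))*(-32 + 17) - 1406) = 1/(26*(-15) - 1406) = 1/(-390 - 1406) = 1/(-1796) = -1/1796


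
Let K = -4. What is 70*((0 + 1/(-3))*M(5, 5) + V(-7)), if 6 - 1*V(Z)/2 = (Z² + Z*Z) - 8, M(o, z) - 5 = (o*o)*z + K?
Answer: -14700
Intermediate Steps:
M(o, z) = 1 + z*o² (M(o, z) = 5 + ((o*o)*z - 4) = 5 + (o²*z - 4) = 5 + (z*o² - 4) = 5 + (-4 + z*o²) = 1 + z*o²)
V(Z) = 28 - 4*Z² (V(Z) = 12 - 2*((Z² + Z*Z) - 8) = 12 - 2*((Z² + Z²) - 8) = 12 - 2*(2*Z² - 8) = 12 - 2*(-8 + 2*Z²) = 12 + (16 - 4*Z²) = 28 - 4*Z²)
70*((0 + 1/(-3))*M(5, 5) + V(-7)) = 70*((0 + 1/(-3))*(1 + 5*5²) + (28 - 4*(-7)²)) = 70*((0 - ⅓)*(1 + 5*25) + (28 - 4*49)) = 70*(-(1 + 125)/3 + (28 - 196)) = 70*(-⅓*126 - 168) = 70*(-42 - 168) = 70*(-210) = -14700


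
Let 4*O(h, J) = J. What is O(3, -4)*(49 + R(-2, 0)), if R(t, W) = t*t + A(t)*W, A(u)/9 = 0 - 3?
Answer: -53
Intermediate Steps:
A(u) = -27 (A(u) = 9*(0 - 3) = 9*(-3) = -27)
R(t, W) = t**2 - 27*W (R(t, W) = t*t - 27*W = t**2 - 27*W)
O(h, J) = J/4
O(3, -4)*(49 + R(-2, 0)) = ((1/4)*(-4))*(49 + ((-2)**2 - 27*0)) = -(49 + (4 + 0)) = -(49 + 4) = -1*53 = -53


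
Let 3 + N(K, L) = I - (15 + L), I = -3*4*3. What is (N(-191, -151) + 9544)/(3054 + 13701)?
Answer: 9641/16755 ≈ 0.57541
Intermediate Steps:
I = -36 (I = -12*3 = -36)
N(K, L) = -54 - L (N(K, L) = -3 + (-36 - (15 + L)) = -3 + (-36 + (-15 - L)) = -3 + (-51 - L) = -54 - L)
(N(-191, -151) + 9544)/(3054 + 13701) = ((-54 - 1*(-151)) + 9544)/(3054 + 13701) = ((-54 + 151) + 9544)/16755 = (97 + 9544)*(1/16755) = 9641*(1/16755) = 9641/16755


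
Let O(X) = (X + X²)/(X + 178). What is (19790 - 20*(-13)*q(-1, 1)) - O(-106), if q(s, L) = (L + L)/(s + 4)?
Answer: 79235/4 ≈ 19809.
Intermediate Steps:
q(s, L) = 2*L/(4 + s) (q(s, L) = (2*L)/(4 + s) = 2*L/(4 + s))
O(X) = (X + X²)/(178 + X)
(19790 - 20*(-13)*q(-1, 1)) - O(-106) = (19790 - 20*(-13)*2*1/(4 - 1)) - (-106)*(1 - 106)/(178 - 106) = (19790 - (-260)*2*1/3) - (-106)*(-105)/72 = (19790 - (-260)*2*1*(⅓)) - (-106)*(-105)/72 = (19790 - (-260)*2/3) - 1*1855/12 = (19790 - 1*(-520/3)) - 1855/12 = (19790 + 520/3) - 1855/12 = 59890/3 - 1855/12 = 79235/4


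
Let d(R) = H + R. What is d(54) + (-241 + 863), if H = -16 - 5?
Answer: 655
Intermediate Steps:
H = -21
d(R) = -21 + R
d(54) + (-241 + 863) = (-21 + 54) + (-241 + 863) = 33 + 622 = 655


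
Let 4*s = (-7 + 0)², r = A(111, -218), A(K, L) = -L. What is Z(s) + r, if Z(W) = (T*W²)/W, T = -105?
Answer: -4273/4 ≈ -1068.3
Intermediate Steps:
r = 218 (r = -1*(-218) = 218)
s = 49/4 (s = (-7 + 0)²/4 = (¼)*(-7)² = (¼)*49 = 49/4 ≈ 12.250)
Z(W) = -105*W (Z(W) = (-105*W²)/W = -105*W)
Z(s) + r = -105*49/4 + 218 = -5145/4 + 218 = -4273/4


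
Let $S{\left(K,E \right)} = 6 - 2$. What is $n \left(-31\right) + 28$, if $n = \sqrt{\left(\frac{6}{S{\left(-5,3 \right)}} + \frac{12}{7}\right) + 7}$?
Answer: $28 - \frac{31 \sqrt{2002}}{14} \approx -71.075$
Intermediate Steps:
$S{\left(K,E \right)} = 4$
$n = \frac{\sqrt{2002}}{14}$ ($n = \sqrt{\left(\frac{6}{4} + \frac{12}{7}\right) + 7} = \sqrt{\left(6 \cdot \frac{1}{4} + 12 \cdot \frac{1}{7}\right) + 7} = \sqrt{\left(\frac{3}{2} + \frac{12}{7}\right) + 7} = \sqrt{\frac{45}{14} + 7} = \sqrt{\frac{143}{14}} = \frac{\sqrt{2002}}{14} \approx 3.196$)
$n \left(-31\right) + 28 = \frac{\sqrt{2002}}{14} \left(-31\right) + 28 = - \frac{31 \sqrt{2002}}{14} + 28 = 28 - \frac{31 \sqrt{2002}}{14}$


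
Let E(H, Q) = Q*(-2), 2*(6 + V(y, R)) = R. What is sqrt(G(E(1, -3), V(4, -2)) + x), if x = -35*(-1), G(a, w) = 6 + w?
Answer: sqrt(34) ≈ 5.8309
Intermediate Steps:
V(y, R) = -6 + R/2
E(H, Q) = -2*Q
x = 35
sqrt(G(E(1, -3), V(4, -2)) + x) = sqrt((6 + (-6 + (1/2)*(-2))) + 35) = sqrt((6 + (-6 - 1)) + 35) = sqrt((6 - 7) + 35) = sqrt(-1 + 35) = sqrt(34)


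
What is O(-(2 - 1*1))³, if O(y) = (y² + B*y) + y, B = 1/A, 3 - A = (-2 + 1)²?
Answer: -⅛ ≈ -0.12500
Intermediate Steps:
A = 2 (A = 3 - (-2 + 1)² = 3 - 1*(-1)² = 3 - 1*1 = 3 - 1 = 2)
B = ½ (B = 1/2 = 1*(½) = ½ ≈ 0.50000)
O(y) = y² + 3*y/2 (O(y) = (y² + y/2) + y = y² + 3*y/2)
O(-(2 - 1*1))³ = ((-(2 - 1*1))*(3 + 2*(-(2 - 1*1)))/2)³ = ((-(2 - 1))*(3 + 2*(-(2 - 1)))/2)³ = ((-1*1)*(3 + 2*(-1*1))/2)³ = ((½)*(-1)*(3 + 2*(-1)))³ = ((½)*(-1)*(3 - 2))³ = ((½)*(-1)*1)³ = (-½)³ = -⅛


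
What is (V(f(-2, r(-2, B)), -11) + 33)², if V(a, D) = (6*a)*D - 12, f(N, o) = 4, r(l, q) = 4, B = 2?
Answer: 59049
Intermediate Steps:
V(a, D) = -12 + 6*D*a (V(a, D) = 6*D*a - 12 = -12 + 6*D*a)
(V(f(-2, r(-2, B)), -11) + 33)² = ((-12 + 6*(-11)*4) + 33)² = ((-12 - 264) + 33)² = (-276 + 33)² = (-243)² = 59049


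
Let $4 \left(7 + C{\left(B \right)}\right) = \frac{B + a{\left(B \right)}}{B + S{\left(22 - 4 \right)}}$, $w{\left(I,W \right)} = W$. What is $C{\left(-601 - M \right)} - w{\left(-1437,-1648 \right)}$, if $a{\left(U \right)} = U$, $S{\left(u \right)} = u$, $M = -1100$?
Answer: $\frac{1697293}{1034} \approx 1641.5$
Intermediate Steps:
$C{\left(B \right)} = -7 + \frac{B}{2 \left(18 + B\right)}$ ($C{\left(B \right)} = -7 + \frac{\left(B + B\right) \frac{1}{B + \left(22 - 4\right)}}{4} = -7 + \frac{2 B \frac{1}{B + \left(22 - 4\right)}}{4} = -7 + \frac{2 B \frac{1}{B + 18}}{4} = -7 + \frac{2 B \frac{1}{18 + B}}{4} = -7 + \frac{B}{2 \left(18 + B\right)}$)
$C{\left(-601 - M \right)} - w{\left(-1437,-1648 \right)} = \frac{-252 - 13 \left(-601 - -1100\right)}{2 \left(18 - -499\right)} - -1648 = \frac{-252 - 13 \left(-601 + 1100\right)}{2 \left(18 + \left(-601 + 1100\right)\right)} + 1648 = \frac{-252 - 6487}{2 \left(18 + 499\right)} + 1648 = \frac{-252 - 6487}{2 \cdot 517} + 1648 = \frac{1}{2} \cdot \frac{1}{517} \left(-6739\right) + 1648 = - \frac{6739}{1034} + 1648 = \frac{1697293}{1034}$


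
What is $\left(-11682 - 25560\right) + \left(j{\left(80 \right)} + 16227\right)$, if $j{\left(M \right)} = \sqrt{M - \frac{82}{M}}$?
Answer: $-21015 + \frac{9 \sqrt{390}}{20} \approx -21006.0$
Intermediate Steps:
$\left(-11682 - 25560\right) + \left(j{\left(80 \right)} + 16227\right) = \left(-11682 - 25560\right) + \left(\sqrt{80 - \frac{82}{80}} + 16227\right) = -37242 + \left(\sqrt{80 - \frac{41}{40}} + 16227\right) = -37242 + \left(\sqrt{\frac{3159}{40}} + 16227\right) = -37242 + \left(\frac{9 \sqrt{390}}{20} + 16227\right) = -37242 + \left(16227 + \frac{9 \sqrt{390}}{20}\right) = -21015 + \frac{9 \sqrt{390}}{20}$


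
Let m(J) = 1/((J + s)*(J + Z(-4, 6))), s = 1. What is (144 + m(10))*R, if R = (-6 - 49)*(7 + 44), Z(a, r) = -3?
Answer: -2827695/7 ≈ -4.0396e+5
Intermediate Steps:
R = -2805 (R = -55*51 = -2805)
m(J) = 1/((1 + J)*(-3 + J)) (m(J) = 1/((J + 1)*(J - 3)) = 1/((1 + J)*(-3 + J)))
(144 + m(10))*R = (144 + 1/(-3 + 10² - 2*10))*(-2805) = (144 + 1/(-3 + 100 - 20))*(-2805) = (144 + 1/77)*(-2805) = (11089/77)*(-2805) = -2827695/7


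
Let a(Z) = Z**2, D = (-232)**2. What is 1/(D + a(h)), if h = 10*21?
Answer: 1/97924 ≈ 1.0212e-5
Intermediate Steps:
D = 53824
h = 210
1/(D + a(h)) = 1/(53824 + 210**2) = 1/(53824 + 44100) = 1/97924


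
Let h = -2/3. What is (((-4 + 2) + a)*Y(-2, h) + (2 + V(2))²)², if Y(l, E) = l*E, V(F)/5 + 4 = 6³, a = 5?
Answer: 1272041111104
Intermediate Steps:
V(F) = 1060 (V(F) = -20 + 5*6³ = -20 + 5*216 = -20 + 1080 = 1060)
h = -⅔ (h = -2*⅓ = -⅔ ≈ -0.66667)
Y(l, E) = E*l
(((-4 + 2) + a)*Y(-2, h) + (2 + V(2))²)² = (((-4 + 2) + 5)*(-⅔*(-2)) + (2 + 1060)²)² = ((-2 + 5)*(4/3) + 1062²)² = (3*(4/3) + 1127844)² = (4 + 1127844)² = 1127848² = 1272041111104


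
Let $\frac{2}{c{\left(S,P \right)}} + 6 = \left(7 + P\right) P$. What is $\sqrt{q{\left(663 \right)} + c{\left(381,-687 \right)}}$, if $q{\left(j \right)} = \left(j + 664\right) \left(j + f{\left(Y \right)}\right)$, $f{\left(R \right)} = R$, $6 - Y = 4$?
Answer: $\frac{4 \sqrt{334341455245863}}{77859} \approx 939.39$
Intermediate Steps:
$Y = 2$ ($Y = 6 - 4 = 2$)
$q{\left(j \right)} = \left(2 + j\right) \left(664 + j\right)$ ($q{\left(j \right)} = \left(j + 664\right) \left(j + 2\right) = \left(664 + j\right) \left(2 + j\right) = \left(2 + j\right) \left(664 + j\right)$)
$c{\left(S,P \right)} = \frac{2}{-6 + P \left(7 + P\right)}$ ($c{\left(S,P \right)} = \frac{2}{-6 + \left(7 + P\right) P} = \frac{2}{-6 + P \left(7 + P\right)}$)
$\sqrt{q{\left(663 \right)} + c{\left(381,-687 \right)}} = \sqrt{\left(1328 + 663^{2} + 666 \cdot 663\right) + \frac{2}{-6 + \left(-687\right)^{2} + 7 \left(-687\right)}} = \sqrt{\left(1328 + 439569 + 441558\right) + \frac{2}{-6 + 471969 - 4809}} = \sqrt{882455 + \frac{2}{467154}} = \sqrt{882455 + 2 \cdot \frac{1}{467154}} = \sqrt{882455 + \frac{1}{233577}} = \sqrt{\frac{206121191536}{233577}} = \frac{4 \sqrt{334341455245863}}{77859}$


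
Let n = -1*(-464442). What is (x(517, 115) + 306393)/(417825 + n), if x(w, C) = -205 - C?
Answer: 306073/882267 ≈ 0.34692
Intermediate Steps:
n = 464442
(x(517, 115) + 306393)/(417825 + n) = ((-205 - 1*115) + 306393)/(417825 + 464442) = ((-205 - 115) + 306393)/882267 = (-320 + 306393)*(1/882267) = 306073*(1/882267) = 306073/882267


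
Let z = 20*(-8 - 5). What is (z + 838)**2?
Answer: 334084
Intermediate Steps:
z = -260 (z = 20*(-13) = -260)
(z + 838)**2 = (-260 + 838)**2 = 578**2 = 334084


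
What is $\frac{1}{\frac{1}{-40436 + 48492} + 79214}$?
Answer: $\frac{8056}{638147985} \approx 1.2624 \cdot 10^{-5}$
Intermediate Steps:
$\frac{1}{\frac{1}{-40436 + 48492} + 79214} = \frac{1}{\frac{1}{8056} + 79214} = \frac{1}{\frac{638147985}{8056}} = \frac{8056}{638147985}$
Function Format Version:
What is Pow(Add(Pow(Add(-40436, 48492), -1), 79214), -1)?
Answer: Rational(8056, 638147985) ≈ 1.2624e-5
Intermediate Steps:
Pow(Add(Pow(Add(-40436, 48492), -1), 79214), -1) = Pow(Add(Pow(8056, -1), 79214), -1) = Pow(Add(Rational(1, 8056), 79214), -1) = Pow(Rational(638147985, 8056), -1) = Rational(8056, 638147985)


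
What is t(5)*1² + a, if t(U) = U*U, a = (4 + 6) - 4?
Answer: 31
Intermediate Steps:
a = 6 (a = 10 - 4 = 6)
t(U) = U²
t(5)*1² + a = 5²*1² + 6 = 25*1 + 6 = 25 + 6 = 31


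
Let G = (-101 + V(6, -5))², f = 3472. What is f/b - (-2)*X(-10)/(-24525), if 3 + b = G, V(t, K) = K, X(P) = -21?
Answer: 28540862/91829775 ≈ 0.31080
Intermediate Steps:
G = 11236 (G = (-101 - 5)² = (-106)² = 11236)
b = 11233 (b = -3 + 11236 = 11233)
f/b - (-2)*X(-10)/(-24525) = 3472/11233 - (-2)*(-21)/(-24525) = 3472*(1/11233) - 1*42*(-1/24525) = 3472/11233 - 42*(-1/24525) = 3472/11233 + 14/8175 = 28540862/91829775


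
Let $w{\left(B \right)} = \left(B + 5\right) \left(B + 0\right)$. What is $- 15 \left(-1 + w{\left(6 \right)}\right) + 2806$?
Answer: $1831$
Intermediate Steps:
$w{\left(B \right)} = B \left(5 + B\right)$ ($w{\left(B \right)} = \left(5 + B\right) B = B \left(5 + B\right)$)
$- 15 \left(-1 + w{\left(6 \right)}\right) + 2806 = - 15 \left(-1 + 6 \left(5 + 6\right)\right) + 2806 = - 15 \left(-1 + 6 \cdot 11\right) + 2806 = - 15 \left(-1 + 66\right) + 2806 = \left(-15\right) 65 + 2806 = -975 + 2806 = 1831$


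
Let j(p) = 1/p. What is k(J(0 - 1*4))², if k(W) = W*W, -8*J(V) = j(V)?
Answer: 1/1048576 ≈ 9.5367e-7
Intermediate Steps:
J(V) = -1/(8*V)
k(W) = W²
k(J(0 - 1*4))² = ((-1/(8*(0 - 1*4)))²)² = ((-1/(8*(0 - 4)))²)² = ((-⅛/(-4))²)² = ((-⅛*(-¼))²)² = ((1/32)²)² = (1/1024)² = 1/1048576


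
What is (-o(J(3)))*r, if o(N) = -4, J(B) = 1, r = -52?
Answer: -208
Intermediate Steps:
(-o(J(3)))*r = -1*(-4)*(-52) = 4*(-52) = -208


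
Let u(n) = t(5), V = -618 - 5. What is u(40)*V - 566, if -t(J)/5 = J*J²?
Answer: 388809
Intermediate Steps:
t(J) = -5*J³ (t(J) = -5*J*J² = -5*J³)
V = -623
u(n) = -625 (u(n) = -5*5³ = -5*125 = -625)
u(40)*V - 566 = -625*(-623) - 566 = 389375 - 566 = 388809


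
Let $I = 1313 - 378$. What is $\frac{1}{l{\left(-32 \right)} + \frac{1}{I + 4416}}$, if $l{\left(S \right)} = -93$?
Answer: $- \frac{5351}{497642} \approx -0.010753$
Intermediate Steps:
$I = 935$ ($I = 1313 - 378 = 935$)
$\frac{1}{l{\left(-32 \right)} + \frac{1}{I + 4416}} = \frac{1}{-93 + \frac{1}{935 + 4416}} = \frac{1}{-93 + \frac{1}{5351}} = \frac{1}{- \frac{497642}{5351}} = - \frac{5351}{497642}$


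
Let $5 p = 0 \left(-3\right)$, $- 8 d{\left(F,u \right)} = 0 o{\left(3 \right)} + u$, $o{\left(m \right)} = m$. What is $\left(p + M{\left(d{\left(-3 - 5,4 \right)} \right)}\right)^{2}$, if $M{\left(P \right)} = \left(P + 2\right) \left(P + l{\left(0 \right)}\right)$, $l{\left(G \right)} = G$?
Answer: $\frac{9}{16} \approx 0.5625$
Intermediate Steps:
$d{\left(F,u \right)} = - \frac{u}{8}$ ($d{\left(F,u \right)} = - \frac{0 \cdot 3 + u}{8} = - \frac{0 + u}{8} = - \frac{u}{8}$)
$p = 0$ ($p = \frac{0 \left(-3\right)}{5} = \frac{1}{5} \cdot 0 = 0$)
$M{\left(P \right)} = P \left(2 + P\right)$ ($M{\left(P \right)} = \left(P + 2\right) \left(P + 0\right) = \left(2 + P\right) P = P \left(2 + P\right)$)
$\left(p + M{\left(d{\left(-3 - 5,4 \right)} \right)}\right)^{2} = \left(0 + \left(- \frac{1}{8}\right) 4 \left(2 - \frac{1}{2}\right)\right)^{2} = \left(0 - \frac{2 - \frac{1}{2}}{2}\right)^{2} = \left(0 - \frac{3}{4}\right)^{2} = \left(- \frac{3}{4}\right)^{2} = \frac{9}{16}$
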